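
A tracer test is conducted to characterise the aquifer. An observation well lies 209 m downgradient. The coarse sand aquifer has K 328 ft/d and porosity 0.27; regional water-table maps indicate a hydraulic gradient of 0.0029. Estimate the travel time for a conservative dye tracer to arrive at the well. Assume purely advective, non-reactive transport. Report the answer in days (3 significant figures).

195 days

K = 328 ft/d × 0.3048 = 99.97 m/d
q = Ki = 99.97 × 0.0029 = 0.2899 m/d
Average linear velocity = 0.2899 / 0.27 = 1.074 m/d
t = L / v = 209 / 1.074 = 194.6 d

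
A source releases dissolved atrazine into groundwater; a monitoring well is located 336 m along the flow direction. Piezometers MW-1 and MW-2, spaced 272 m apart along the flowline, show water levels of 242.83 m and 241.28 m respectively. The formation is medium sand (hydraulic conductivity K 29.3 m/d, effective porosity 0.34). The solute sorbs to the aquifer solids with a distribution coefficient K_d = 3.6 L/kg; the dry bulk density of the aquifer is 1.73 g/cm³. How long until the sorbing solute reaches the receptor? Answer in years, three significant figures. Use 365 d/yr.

Hydraulic gradient i = (242.83 − 241.28) / 272 = 1.55 / 272 = 0.005699
Darcy flux q = K·i = 29.3 × 0.005699 = 0.1670 m/d
v_s = q/n_e = 0.1670/0.34 = 0.4911 m/d
Retardation R = 1 + ρ_b·K_d/n = 1 + 1.73×3.6/0.34 = 19.32
Contaminant velocity v_c = v/R = 0.4911/19.32 = 0.02542 m/d
t = L/v_c = 336/0.02542 = 13220 d
   = 13220/365 = 36.2 yr

36.2 years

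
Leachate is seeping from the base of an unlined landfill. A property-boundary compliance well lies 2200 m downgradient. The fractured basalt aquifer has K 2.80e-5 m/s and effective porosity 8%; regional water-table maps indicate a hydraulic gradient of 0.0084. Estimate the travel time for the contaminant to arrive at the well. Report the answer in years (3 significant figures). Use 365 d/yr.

K = 2.80e-5 m/s × 86400 s/d = 2.419 m/d
Specific discharge q = 2.419 × 0.0084 = 0.02032 m/d
Average linear velocity = 0.02032 / 0.08 = 0.2540 m/d
t = L / v = 2200 / 0.2540 = 8661 d
   = 8661 / 365 = 23.7 yr

23.7 years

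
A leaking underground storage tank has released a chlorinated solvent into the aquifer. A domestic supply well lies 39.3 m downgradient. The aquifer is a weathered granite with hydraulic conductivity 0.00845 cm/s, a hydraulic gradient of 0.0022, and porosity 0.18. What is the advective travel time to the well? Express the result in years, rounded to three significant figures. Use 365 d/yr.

1.21 years

K = 0.00845 cm/s × 864 = 7.301 m/d
Specific discharge q = 7.301 × 0.0022 = 0.01606 m/d
Seepage velocity v = q / n = 0.01606 / 0.18 = 0.08923 m/d
t = L / v = 39.3 / 0.08923 = 440.4 d
   = 440.4 / 365 = 1.21 yr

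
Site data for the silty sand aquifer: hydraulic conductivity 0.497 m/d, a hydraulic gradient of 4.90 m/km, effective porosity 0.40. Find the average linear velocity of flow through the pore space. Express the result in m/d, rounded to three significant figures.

0.00609 m/d

Darcy flux q = K·i = 0.497 × 0.0049 = 0.002435 m/d
Average linear velocity = 0.002435 / 0.40 = 0.006088 m/d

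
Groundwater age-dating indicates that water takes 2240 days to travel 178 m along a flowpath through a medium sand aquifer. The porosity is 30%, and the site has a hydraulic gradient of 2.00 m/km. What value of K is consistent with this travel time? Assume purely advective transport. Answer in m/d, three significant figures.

v = L / t = 178 / 2240 = 0.07946 m/d
K = v · n / i = 0.07946 × 0.30 / 0.0020 = 11.9 m/d

11.9 m/d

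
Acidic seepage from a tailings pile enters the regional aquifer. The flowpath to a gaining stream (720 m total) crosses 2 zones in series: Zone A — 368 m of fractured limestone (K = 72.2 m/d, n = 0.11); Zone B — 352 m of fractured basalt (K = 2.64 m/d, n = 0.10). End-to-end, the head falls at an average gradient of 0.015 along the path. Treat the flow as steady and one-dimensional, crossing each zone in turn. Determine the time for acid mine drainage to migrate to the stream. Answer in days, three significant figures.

970 days

Steady 1-D flow in series ⇒ the Darcy flux q is identical in every zone and the zone head losses add (resistances L/K in series).
Σ(L/K) = 368/72.2 + 352/2.64 = 5.097 + 133.3 = 138.4 d
K_eq = L_total / Σ(L/K) = 720 / 138.4 = 5.201 m/d
q = K_eq · i = 5.201 × 0.015 = 0.07802 m/d (same in every zone)
Zone A: v = q/n = 0.07802/0.11 = 0.7093 m/d → t_A = 368/0.7093 = 518.9 d
Zone B: v = q/n = 0.07802/0.10 = 0.7802 m/d → t_B = 352/0.7802 = 451.2 d
Total t = 518.9 + 451.2 = 970.0 d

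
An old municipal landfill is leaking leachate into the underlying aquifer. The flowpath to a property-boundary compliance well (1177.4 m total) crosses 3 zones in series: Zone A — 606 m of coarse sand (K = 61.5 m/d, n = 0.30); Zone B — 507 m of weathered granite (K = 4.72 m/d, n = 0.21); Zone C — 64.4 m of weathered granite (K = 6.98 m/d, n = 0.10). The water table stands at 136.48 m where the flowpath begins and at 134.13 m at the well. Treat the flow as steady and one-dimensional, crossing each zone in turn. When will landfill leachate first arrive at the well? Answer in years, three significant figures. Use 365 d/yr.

43.5 years

Total head drop ΔH = 136.48 − 134.13 = 2.35 m
Continuity: the same q passes through each zone, so ΔH = q·Σ(L_j/K_j) — the zones act as resistances in series.
Σ(L/K) = 606/61.5 + 507/4.72 + 64.4/6.98 = 9.854 + 107.4 + 9.226 = 126.5 d
q = ΔH / Σ(L/K) = 2.35 / 126.5 = 0.01858 m/d (same in every zone)
Zone A: v = q/n = 0.01858/0.30 = 0.06193 m/d → t_A = 606/0.06193 = 9786 d
Zone B: v = q/n = 0.01858/0.21 = 0.08847 m/d → t_B = 507/0.08847 = 5731 d
Zone C: v = q/n = 0.01858/0.10 = 0.1858 m/d → t_C = 64.4/0.1858 = 346.7 d
Total t = 9786 + 5731 + 346.7 = 15860 d
   = 15860 / 365 = 43.5 yr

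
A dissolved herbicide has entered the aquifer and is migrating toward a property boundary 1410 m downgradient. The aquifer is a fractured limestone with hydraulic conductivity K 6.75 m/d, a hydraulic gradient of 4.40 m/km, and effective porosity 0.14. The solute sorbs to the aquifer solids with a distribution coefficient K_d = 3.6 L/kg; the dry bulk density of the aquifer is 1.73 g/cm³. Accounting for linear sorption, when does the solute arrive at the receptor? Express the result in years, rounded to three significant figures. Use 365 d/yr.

Darcy flux q = K·i = 6.75 × 0.0044 = 0.02970 m/d
Seepage velocity v = q / n = 0.02970 / 0.14 = 0.2121 m/d
Retardation R = 1 + ρ_b·K_d/n = 1 + 1.73×3.6/0.14 = 45.49
Contaminant velocity v_c = v/R = 0.2121/45.49 = 0.004664 m/d
t = L/v_c = 1410/0.004664 = 302300 d
   = 302300/365 = 828 yr

828 years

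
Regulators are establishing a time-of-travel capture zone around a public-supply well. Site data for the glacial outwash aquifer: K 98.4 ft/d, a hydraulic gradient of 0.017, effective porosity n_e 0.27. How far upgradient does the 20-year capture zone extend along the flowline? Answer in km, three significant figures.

13.8 km

K = 98.4 ft/d × 0.3048 = 29.99 m/d
Darcy flux q = K·i = 29.99 × 0.017 = 0.5099 m/d
Average linear velocity = 0.5099 / 0.27 = 1.888 m/d
T = 20 yr × 365 = 7300 d
L = v × T = 1.888 × 7300 = 13790 m
   = 13.8 km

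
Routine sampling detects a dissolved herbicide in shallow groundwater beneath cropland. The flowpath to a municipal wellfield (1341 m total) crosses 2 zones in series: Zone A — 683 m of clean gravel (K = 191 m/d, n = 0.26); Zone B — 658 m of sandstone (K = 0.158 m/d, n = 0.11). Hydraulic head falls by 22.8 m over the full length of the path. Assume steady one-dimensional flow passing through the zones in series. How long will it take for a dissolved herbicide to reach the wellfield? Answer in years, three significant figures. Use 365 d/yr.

125 years

Continuity: the same q passes through each zone, so ΔH = q·Σ(L_j/K_j) — the zones act as resistances in series.
Σ(L/K) = 683/191 + 658/0.158 = 3.576 + 4165 = 4168 d
q = ΔH / Σ(L/K) = 22.8 / 4168 = 0.005470 m/d (same in every zone)
Zone A: v = q/n = 0.005470/0.26 = 0.02104 m/d → t_A = 683/0.02104 = 32460 d
Zone B: v = q/n = 0.005470/0.11 = 0.04973 m/d → t_B = 658/0.04973 = 13230 d
Total t = 32460 + 13230 = 45700 d
   = 45700 / 365 = 125 yr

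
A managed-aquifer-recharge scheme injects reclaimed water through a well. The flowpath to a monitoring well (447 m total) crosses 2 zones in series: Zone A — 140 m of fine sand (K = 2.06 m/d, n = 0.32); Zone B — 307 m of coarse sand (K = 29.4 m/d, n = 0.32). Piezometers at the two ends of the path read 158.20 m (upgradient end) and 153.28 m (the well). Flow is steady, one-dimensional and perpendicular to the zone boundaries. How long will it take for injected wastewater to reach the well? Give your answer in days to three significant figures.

Total head drop ΔH = 158.20 − 153.28 = 4.92 m
Steady 1-D flow in series ⇒ the Darcy flux q is identical in every zone and the zone head losses add (resistances L/K in series).
Σ(L/K) = 140/2.06 + 307/29.4 = 67.96 + 10.44 = 78.40 d
q = ΔH / Σ(L/K) = 4.92 / 78.40 = 0.06275 m/d (same in every zone)
Zone A: v = q/n = 0.06275/0.32 = 0.1961 m/d → t_A = 140/0.1961 = 713.9 d
Zone B: v = q/n = 0.06275/0.32 = 0.1961 m/d → t_B = 307/0.1961 = 1566 d
Total t = 713.9 + 1566 = 2279 d

2280 days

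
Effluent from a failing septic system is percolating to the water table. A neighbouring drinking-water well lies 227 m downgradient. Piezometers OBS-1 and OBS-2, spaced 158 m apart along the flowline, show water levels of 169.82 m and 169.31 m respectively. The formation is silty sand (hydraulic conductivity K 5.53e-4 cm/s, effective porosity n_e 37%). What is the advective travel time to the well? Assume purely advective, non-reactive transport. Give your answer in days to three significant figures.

Hydraulic gradient i = (169.82 − 169.31) / 158 = 0.51 / 158 = 0.003228
K = 5.53e-4 cm/s × 864 = 0.4778 m/d
q = Ki = 0.4778 × 0.003228 = 0.001542 m/d
v = Ki/n = 0.4778·0.003228/0.37 = 0.004168 m/d
t = L / v = 227 / 0.004168 = 54460 d

54500 days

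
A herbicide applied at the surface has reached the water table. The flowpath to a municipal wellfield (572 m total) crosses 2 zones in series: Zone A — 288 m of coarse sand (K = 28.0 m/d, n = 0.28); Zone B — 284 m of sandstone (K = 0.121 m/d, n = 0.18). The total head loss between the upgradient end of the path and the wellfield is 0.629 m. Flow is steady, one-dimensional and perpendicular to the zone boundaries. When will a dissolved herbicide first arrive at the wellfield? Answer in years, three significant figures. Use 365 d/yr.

1350 years

Steady 1-D flow in series ⇒ the Darcy flux q is identical in every zone and the zone head losses add (resistances L/K in series).
Σ(L/K) = 288/28.0 + 284/0.121 = 10.29 + 2347 = 2357 d
q = ΔH / Σ(L/K) = 0.629 / 2357 = 2.668e-4 m/d (same in every zone)
Zone A: v = q/n = 2.668e-4/0.28 = 9.529e-4 m/d → t_A = 288/9.529e-4 = 302200 d
Zone B: v = q/n = 2.668e-4/0.18 = 0.001482 m/d → t_B = 284/0.001482 = 191600 d
Total t = 302200 + 191600 = 493800 d
   = 493800 / 365 = 1350 yr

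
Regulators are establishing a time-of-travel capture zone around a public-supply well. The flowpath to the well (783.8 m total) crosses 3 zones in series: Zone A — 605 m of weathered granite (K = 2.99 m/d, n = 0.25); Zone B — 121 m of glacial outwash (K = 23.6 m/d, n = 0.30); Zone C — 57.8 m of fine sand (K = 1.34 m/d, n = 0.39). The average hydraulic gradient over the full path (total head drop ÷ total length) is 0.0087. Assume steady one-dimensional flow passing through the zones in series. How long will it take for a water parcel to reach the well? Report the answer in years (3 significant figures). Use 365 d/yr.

21.2 years

For zones in series the flux q is common to all zones; the equivalent conductivity is the harmonic (thickness-weighted) mean, K_eq = L_total / Σ(L_j/K_j).
Σ(L/K) = 605/2.99 + 121/23.6 + 57.8/1.34 = 202.3 + 5.127 + 43.13 = 250.6 d
K_eq = L_total / Σ(L/K) = 783.8 / 250.6 = 3.128 m/d
q = K_eq · i = 3.128 × 0.0087 = 0.02721 m/d (same in every zone)
Zone A: v = q/n = 0.02721/0.25 = 0.1088 m/d → t_A = 605/0.1088 = 5558 d
Zone B: v = q/n = 0.02721/0.30 = 0.09070 m/d → t_B = 121/0.09070 = 1334 d
Zone C: v = q/n = 0.02721/0.39 = 0.06977 m/d → t_C = 57.8/0.06977 = 828.4 d
Total t = 5558 + 1334 + 828.4 = 7721 d
   = 7721 / 365 = 21.2 yr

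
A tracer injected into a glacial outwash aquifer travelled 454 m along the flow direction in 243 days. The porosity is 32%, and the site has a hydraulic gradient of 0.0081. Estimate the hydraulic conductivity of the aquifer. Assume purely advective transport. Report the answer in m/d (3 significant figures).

v = L / t = 454 / 243 = 1.868 m/d
K = v · n / i = 1.868 × 0.32 / 0.0081 = 73.8 m/d

73.8 m/d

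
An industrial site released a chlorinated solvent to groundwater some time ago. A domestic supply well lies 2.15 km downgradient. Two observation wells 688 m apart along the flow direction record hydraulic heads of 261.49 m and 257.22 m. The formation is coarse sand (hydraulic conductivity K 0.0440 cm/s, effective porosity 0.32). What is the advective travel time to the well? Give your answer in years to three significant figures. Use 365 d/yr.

7.99 years

Hydraulic gradient i = (261.49 − 257.22) / 688 = 4.27 / 688 = 0.006206
K = 0.0440 cm/s × 864 = 38.02 m/d
q = Ki = 38.02 × 0.006206 = 0.2359 m/d
v = Ki/n = 38.02·0.006206/0.32 = 0.7373 m/d
L = 2.15 km = 2150 m
t = L / v = 2150 / 0.7373 = 2916 d
   = 2916 / 365 = 7.99 yr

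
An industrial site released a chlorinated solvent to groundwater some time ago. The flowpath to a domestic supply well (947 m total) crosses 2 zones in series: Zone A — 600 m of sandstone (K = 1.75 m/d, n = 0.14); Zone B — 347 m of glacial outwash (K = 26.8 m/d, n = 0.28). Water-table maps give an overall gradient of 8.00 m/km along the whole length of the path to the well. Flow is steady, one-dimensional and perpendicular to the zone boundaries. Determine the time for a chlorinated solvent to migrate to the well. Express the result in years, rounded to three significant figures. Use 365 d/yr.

23.3 years

Continuity: the same q passes through each zone, so ΔH = q·Σ(L_j/K_j) — the zones act as resistances in series.
Σ(L/K) = 600/1.75 + 347/26.8 = 342.9 + 12.95 = 355.8 d
K_eq = L_total / Σ(L/K) = 947 / 355.8 = 2.662 m/d
q = K_eq · i = 2.662 × 0.0080 = 0.02129 m/d (same in every zone)
Zone A: v = q/n = 0.02129/0.14 = 0.1521 m/d → t_A = 600/0.1521 = 3945 d
Zone B: v = q/n = 0.02129/0.28 = 0.07604 m/d → t_B = 347/0.07604 = 4563 d
Total t = 3945 + 4563 = 8508 d
   = 8508 / 365 = 23.3 yr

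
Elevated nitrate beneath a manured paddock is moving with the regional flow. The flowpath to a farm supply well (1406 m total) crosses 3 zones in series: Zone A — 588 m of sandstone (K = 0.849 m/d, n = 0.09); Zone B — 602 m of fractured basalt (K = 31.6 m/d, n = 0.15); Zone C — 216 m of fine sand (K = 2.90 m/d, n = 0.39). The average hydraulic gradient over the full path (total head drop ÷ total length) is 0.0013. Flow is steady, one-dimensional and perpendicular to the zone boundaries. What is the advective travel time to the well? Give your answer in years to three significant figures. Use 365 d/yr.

Continuity: the same q passes through each zone, so ΔH = q·Σ(L_j/K_j) — the zones act as resistances in series.
Σ(L/K) = 588/0.849 + 602/31.6 + 216/2.90 = 692.6 + 19.05 + 74.48 = 786.1 d
K_eq = L_total / Σ(L/K) = 1406 / 786.1 = 1.789 m/d
q = K_eq · i = 1.789 × 0.0013 = 0.002325 m/d (same in every zone)
Zone A: v = q/n = 0.002325/0.09 = 0.02583 m/d → t_A = 588/0.02583 = 22760 d
Zone B: v = q/n = 0.002325/0.15 = 0.01550 m/d → t_B = 602/0.01550 = 38840 d
Zone C: v = q/n = 0.002325/0.39 = 0.005962 m/d → t_C = 216/0.005962 = 36230 d
Total t = 22760 + 38840 + 36230 = 97830 d
   = 97830 / 365 = 268 yr

268 years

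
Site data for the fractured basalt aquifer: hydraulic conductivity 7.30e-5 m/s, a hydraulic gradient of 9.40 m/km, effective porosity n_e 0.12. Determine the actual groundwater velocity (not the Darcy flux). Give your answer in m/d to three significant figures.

K = 7.30e-5 m/s × 86400 s/d = 6.307 m/d
q = Ki = 6.307 × 0.0094 = 0.05929 m/d
v_s = q/n_e = 0.05929/0.12 = 0.4941 m/d

0.494 m/d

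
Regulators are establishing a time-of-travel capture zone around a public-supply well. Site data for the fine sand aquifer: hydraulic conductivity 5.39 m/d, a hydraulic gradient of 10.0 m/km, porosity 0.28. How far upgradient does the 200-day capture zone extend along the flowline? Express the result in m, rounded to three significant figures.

Specific discharge q = 5.39 × 0.010 = 0.05390 m/d
Average linear velocity = 0.05390 / 0.28 = 0.1925 m/d
L = v × T = 0.1925 × 200 = 38.50 m

38.5 m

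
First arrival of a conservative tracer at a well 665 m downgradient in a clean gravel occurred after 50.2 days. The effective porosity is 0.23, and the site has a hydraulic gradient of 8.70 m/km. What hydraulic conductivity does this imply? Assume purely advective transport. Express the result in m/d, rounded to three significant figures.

v = L / t = 665 / 50.2 = 13.25 m/d
K = v · n / i = 13.25 × 0.23 / 0.0087 = 350 m/d

350 m/d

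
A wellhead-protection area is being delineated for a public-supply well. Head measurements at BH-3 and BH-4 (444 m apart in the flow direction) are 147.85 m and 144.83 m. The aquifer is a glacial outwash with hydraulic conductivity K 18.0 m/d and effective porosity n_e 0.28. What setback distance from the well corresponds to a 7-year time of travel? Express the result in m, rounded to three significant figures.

Hydraulic gradient i = (147.85 − 144.83) / 444 = 3.02 / 444 = 0.006802
Specific discharge q = 18.0 × 0.006802 = 0.1224 m/d
Average linear velocity = 0.1224 / 0.28 = 0.4373 m/d
T = 7 yr × 365 = 2555 d
L = v × T = 0.4373 × 2555 = 1117 m

1120 m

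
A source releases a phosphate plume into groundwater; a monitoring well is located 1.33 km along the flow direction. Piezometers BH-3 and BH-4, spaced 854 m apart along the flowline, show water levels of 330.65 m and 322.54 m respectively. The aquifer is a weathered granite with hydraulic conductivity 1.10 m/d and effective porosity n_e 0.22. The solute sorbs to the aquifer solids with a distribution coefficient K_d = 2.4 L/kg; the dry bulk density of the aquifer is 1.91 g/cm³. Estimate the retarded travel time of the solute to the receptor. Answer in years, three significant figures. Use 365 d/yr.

Hydraulic gradient i = (330.65 − 322.54) / 854 = 8.11 / 854 = 0.009496
Specific discharge q = 1.10 × 0.009496 = 0.01045 m/d
Average linear velocity = 0.01045 / 0.22 = 0.04748 m/d
Retardation R = 1 + ρ_b·K_d/n = 1 + 1.91×2.4/0.22 = 21.84
Contaminant velocity v_c = v/R = 0.04748/21.84 = 0.002174 m/d
L = 1.33 km = 1330 m
t = L/v_c = 1330/0.002174 = 611600 d
   = 611600/365 = 1680 yr

1680 years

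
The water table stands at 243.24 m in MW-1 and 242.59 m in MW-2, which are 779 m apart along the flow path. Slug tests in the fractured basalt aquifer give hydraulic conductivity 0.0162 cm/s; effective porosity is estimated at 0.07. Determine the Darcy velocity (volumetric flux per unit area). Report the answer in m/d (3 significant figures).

0.0117 m/d

Hydraulic gradient i = (243.24 − 242.59) / 779 = 0.65 / 779 = 8.344e-4
K = 0.0162 cm/s × 864 = 14.00 m/d
q = Ki = 14.00 × 8.344e-4 = 0.01168 m/d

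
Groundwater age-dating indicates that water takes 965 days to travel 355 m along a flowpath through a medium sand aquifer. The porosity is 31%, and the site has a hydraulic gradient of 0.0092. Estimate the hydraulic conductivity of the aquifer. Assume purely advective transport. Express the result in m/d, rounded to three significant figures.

12.4 m/d

v = L / t = 355 / 965 = 0.3679 m/d
K = v · n / i = 0.3679 × 0.31 / 0.0092 = 12.4 m/d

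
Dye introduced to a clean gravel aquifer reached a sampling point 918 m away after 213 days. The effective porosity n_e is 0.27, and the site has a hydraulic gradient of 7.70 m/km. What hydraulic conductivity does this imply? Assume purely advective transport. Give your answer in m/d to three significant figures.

151 m/d

v = L / t = 918 / 213 = 4.310 m/d
K = v · n / i = 4.310 × 0.27 / 0.0077 = 151 m/d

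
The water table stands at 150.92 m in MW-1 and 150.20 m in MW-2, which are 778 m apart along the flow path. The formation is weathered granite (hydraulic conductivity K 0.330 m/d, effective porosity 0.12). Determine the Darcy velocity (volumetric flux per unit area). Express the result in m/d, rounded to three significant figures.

3.05e-4 m/d

Hydraulic gradient i = (150.92 − 150.20) / 778 = 0.72 / 778 = 9.254e-4
Darcy flux q = K·i = 0.330 × 9.254e-4 = 3.054e-4 m/d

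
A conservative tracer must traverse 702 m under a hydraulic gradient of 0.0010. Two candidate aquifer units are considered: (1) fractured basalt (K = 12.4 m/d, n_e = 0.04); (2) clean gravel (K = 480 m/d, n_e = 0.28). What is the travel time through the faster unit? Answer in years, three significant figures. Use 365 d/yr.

1.12 years

Unit 1 (fractured basalt): v = 12.4×0.0010/0.04 = 0.3100 m/d, t = 702/0.3100 = 2265 d
Unit 2 (clean gravel): v = 480×0.0010/0.28 = 1.714 m/d, t = 702/1.714 = 409.5 d
Faster: 409.5 d / 365 = 1.12 yr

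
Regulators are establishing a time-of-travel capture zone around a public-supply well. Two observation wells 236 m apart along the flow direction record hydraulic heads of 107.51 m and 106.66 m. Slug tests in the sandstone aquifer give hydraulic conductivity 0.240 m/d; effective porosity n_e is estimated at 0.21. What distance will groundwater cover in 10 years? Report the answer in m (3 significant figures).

Hydraulic gradient i = (107.51 − 106.66) / 236 = 0.85 / 236 = 0.003602
Specific discharge q = 0.240 × 0.003602 = 8.644e-4 m/d
Seepage velocity v = q / n = 8.644e-4 / 0.21 = 0.004116 m/d
T = 10 yr × 365 = 3650 d
L = v × T = 0.004116 × 3650 = 15.02 m

15.0 m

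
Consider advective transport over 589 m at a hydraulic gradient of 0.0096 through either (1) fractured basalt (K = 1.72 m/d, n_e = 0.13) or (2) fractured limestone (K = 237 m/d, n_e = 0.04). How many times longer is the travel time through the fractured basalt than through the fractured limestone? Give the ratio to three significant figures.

Unit 1 (fractured basalt): v = 1.72×0.0096/0.13 = 0.1270 m/d, t = 589/0.1270 = 4637 d
Unit 2 (fractured limestone): v = 237×0.0096/0.04 = 56.88 m/d, t = 589/56.88 = 10.36 d
t(fractured basalt) / t(fractured limestone) = 4637/10.36 = 448

448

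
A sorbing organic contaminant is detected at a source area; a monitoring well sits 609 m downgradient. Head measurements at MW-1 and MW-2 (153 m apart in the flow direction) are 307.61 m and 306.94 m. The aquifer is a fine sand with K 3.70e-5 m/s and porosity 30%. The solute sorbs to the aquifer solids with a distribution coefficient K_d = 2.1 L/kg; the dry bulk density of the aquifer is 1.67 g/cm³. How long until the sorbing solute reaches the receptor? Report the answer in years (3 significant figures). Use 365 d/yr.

454 years

Hydraulic gradient i = (307.61 − 306.94) / 153 = 0.67 / 153 = 0.004379
K = 3.70e-5 m/s × 86400 s/d = 3.197 m/d
Specific discharge q = 3.197 × 0.004379 = 0.01400 m/d
Average linear velocity = 0.01400 / 0.30 = 0.04666 m/d
Retardation R = 1 + ρ_b·K_d/n = 1 + 1.67×2.1/0.30 = 12.69
Contaminant velocity v_c = v/R = 0.04666/12.69 = 0.003677 m/d
t = L/v_c = 609/0.003677 = 165600 d
   = 165600/365 = 454 yr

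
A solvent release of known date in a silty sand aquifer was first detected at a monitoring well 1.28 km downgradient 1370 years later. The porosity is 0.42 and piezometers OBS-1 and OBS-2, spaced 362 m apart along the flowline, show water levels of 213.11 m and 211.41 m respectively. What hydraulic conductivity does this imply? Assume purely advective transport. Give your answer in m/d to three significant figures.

0.229 m/d

Hydraulic gradient i = (213.11 − 211.41) / 362 = 1.70 / 362 = 0.004696
t = 1370 years = 500100 d
L = 1.28 km = 1280 m
v = L / t = 1280 / 500100 = 0.002560 m/d
K = v · n / i = 0.002560 × 0.42 / 0.004696 = 0.229 m/d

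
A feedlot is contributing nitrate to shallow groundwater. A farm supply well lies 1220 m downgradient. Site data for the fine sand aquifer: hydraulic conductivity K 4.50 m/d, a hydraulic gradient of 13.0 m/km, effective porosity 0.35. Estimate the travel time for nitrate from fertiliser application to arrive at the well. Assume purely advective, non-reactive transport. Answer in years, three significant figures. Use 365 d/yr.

20.0 years

q = Ki = 4.50 × 0.013 = 0.05850 m/d
Seepage velocity v = q / n = 0.05850 / 0.35 = 0.1671 m/d
t = L / v = 1220 / 0.1671 = 7299 d
   = 7299 / 365 = 20.0 yr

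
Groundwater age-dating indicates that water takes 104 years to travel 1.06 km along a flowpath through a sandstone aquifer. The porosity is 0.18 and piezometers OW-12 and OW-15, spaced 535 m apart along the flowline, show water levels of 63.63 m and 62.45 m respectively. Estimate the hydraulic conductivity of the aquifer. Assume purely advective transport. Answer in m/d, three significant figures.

Hydraulic gradient i = (63.63 − 62.45) / 535 = 1.18 / 535 = 0.002206
t = 104 years = 37960 d
L = 1.06 km = 1060 m
v = L / t = 1060 / 37960 = 0.02792 m/d
K = v · n / i = 0.02792 × 0.18 / 0.002206 = 2.28 m/d

2.28 m/d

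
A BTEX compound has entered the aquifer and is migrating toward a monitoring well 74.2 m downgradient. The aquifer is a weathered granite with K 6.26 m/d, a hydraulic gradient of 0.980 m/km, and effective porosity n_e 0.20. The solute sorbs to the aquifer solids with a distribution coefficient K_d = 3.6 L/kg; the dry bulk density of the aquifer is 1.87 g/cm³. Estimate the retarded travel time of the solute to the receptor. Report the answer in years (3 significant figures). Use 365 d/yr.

230 years

q = Ki = 6.26 × 9.8e-4 = 0.006135 m/d
Seepage velocity v = q / n = 0.006135 / 0.20 = 0.03067 m/d
Retardation R = 1 + ρ_b·K_d/n = 1 + 1.87×3.6/0.20 = 34.66
Contaminant velocity v_c = v/R = 0.03067/34.66 = 8.850e-4 m/d
t = L/v_c = 74.2/8.850e-4 = 83840 d
   = 83840/365 = 230 yr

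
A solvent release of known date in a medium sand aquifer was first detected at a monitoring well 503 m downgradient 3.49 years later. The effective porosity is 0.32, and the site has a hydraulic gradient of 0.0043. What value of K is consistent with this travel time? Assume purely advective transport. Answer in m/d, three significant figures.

29.4 m/d

t = 3.49 years = 1274 d
v = L / t = 503 / 1274 = 0.3949 m/d
K = v · n / i = 0.3949 × 0.32 / 0.0043 = 29.4 m/d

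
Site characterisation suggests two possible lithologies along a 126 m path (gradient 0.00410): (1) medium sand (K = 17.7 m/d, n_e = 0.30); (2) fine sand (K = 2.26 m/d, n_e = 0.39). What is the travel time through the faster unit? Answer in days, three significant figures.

Unit 1 (medium sand): v = 17.7×0.0041/0.30 = 0.2419 m/d, t = 126/0.2419 = 520.9 d
Unit 2 (fine sand): v = 2.26×0.0041/0.39 = 0.02376 m/d, t = 126/0.02376 = 5303 d
Faster unit: t = 521 d

521 days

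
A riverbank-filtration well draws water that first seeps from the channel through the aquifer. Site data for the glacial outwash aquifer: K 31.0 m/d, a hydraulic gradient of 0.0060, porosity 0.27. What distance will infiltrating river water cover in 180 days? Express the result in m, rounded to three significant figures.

124 m

Darcy flux q = K·i = 31.0 × 0.0060 = 0.1860 m/d
Seepage velocity v = q / n = 0.1860 / 0.27 = 0.6889 m/d
L = v × T = 0.6889 × 180 = 124.0 m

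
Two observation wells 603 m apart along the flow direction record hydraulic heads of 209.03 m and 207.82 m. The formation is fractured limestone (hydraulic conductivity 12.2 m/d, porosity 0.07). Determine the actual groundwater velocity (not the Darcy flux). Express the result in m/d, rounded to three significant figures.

Hydraulic gradient i = (209.03 − 207.82) / 603 = 1.21 / 603 = 0.002007
Specific discharge q = 12.2 × 0.002007 = 0.02448 m/d
Average linear velocity = 0.02448 / 0.07 = 0.3497 m/d

0.350 m/d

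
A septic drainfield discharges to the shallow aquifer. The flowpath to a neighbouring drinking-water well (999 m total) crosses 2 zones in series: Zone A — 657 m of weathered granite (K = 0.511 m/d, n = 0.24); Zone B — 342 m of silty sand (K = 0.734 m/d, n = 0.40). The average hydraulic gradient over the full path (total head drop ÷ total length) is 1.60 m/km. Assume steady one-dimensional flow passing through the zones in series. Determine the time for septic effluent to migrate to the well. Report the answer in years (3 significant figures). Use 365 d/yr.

884 years

For zones in series the flux q is common to all zones; the equivalent conductivity is the harmonic (thickness-weighted) mean, K_eq = L_total / Σ(L_j/K_j).
Σ(L/K) = 657/0.511 + 342/0.734 = 1286 + 465.9 = 1752 d
K_eq = L_total / Σ(L/K) = 999 / 1752 = 0.5703 m/d
q = K_eq · i = 0.5703 × 0.0016 = 9.125e-4 m/d (same in every zone)
Zone A: v = q/n = 9.125e-4/0.24 = 0.003802 m/d → t_A = 657/0.003802 = 172800 d
Zone B: v = q/n = 9.125e-4/0.40 = 0.002281 m/d → t_B = 342/0.002281 = 149900 d
Total t = 172800 + 149900 = 322700 d
   = 322700 / 365 = 884 yr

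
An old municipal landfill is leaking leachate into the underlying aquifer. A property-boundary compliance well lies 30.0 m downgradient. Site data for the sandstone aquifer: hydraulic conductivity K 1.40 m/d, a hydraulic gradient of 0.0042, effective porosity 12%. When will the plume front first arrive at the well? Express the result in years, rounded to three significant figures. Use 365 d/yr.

1.68 years

q = Ki = 1.40 × 0.0042 = 0.005880 m/d
v = Ki/n = 1.40·0.0042/0.12 = 0.04900 m/d
t = L / v = 30.0 / 0.04900 = 612.2 d
   = 612.2 / 365 = 1.68 yr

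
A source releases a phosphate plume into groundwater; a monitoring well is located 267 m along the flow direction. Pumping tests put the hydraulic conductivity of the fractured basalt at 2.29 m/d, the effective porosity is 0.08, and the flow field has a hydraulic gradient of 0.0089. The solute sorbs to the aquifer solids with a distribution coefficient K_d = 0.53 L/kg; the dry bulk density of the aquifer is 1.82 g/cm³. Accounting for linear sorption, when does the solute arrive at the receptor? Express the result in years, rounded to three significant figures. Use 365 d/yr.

37.5 years

Darcy flux q = K·i = 2.29 × 0.0089 = 0.02038 m/d
v = Ki/n = 2.29·0.0089/0.08 = 0.2548 m/d
Retardation R = 1 + ρ_b·K_d/n = 1 + 1.82×0.53/0.08 = 13.06
Contaminant velocity v_c = v/R = 0.2548/13.06 = 0.01951 m/d
t = L/v_c = 267/0.01951 = 13680 d
   = 13680/365 = 37.5 yr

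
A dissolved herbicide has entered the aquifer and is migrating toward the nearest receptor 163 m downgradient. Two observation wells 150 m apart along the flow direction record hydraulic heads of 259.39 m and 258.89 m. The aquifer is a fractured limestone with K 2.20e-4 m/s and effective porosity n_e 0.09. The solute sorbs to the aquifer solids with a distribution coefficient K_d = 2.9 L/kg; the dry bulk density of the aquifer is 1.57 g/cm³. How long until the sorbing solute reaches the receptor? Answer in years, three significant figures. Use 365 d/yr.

Hydraulic gradient i = (259.39 − 258.89) / 150 = 0.50 / 150 = 0.003333
K = 2.20e-4 m/s × 86400 s/d = 19.01 m/d
q = Ki = 19.01 × 0.003333 = 0.06336 m/d
Average linear velocity = 0.06336 / 0.09 = 0.7040 m/d
Retardation R = 1 + ρ_b·K_d/n = 1 + 1.57×2.9/0.09 = 51.59
Contaminant velocity v_c = v/R = 0.7040/51.59 = 0.01365 m/d
t = L/v_c = 163/0.01365 = 11940 d
   = 11940/365 = 32.7 yr

32.7 years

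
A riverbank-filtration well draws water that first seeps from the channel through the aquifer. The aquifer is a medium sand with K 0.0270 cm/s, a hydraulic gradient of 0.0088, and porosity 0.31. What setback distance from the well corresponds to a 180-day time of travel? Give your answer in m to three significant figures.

K = 0.0270 cm/s × 864 = 23.33 m/d
q = Ki = 23.33 × 0.0088 = 0.2053 m/d
Average linear velocity = 0.2053 / 0.31 = 0.6622 m/d
L = v × T = 0.6622 × 180 = 119.2 m

119 m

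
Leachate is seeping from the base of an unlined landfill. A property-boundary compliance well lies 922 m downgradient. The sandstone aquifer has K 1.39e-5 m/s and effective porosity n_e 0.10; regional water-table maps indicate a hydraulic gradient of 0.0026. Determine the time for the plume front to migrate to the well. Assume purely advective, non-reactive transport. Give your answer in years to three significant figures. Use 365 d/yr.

K = 1.39e-5 m/s × 86400 s/d = 1.201 m/d
Darcy flux q = K·i = 1.201 × 0.0026 = 0.003122 m/d
Average linear velocity = 0.003122 / 0.10 = 0.03122 m/d
t = L / v = 922 / 0.03122 = 29530 d
   = 29530 / 365 = 80.9 yr

80.9 years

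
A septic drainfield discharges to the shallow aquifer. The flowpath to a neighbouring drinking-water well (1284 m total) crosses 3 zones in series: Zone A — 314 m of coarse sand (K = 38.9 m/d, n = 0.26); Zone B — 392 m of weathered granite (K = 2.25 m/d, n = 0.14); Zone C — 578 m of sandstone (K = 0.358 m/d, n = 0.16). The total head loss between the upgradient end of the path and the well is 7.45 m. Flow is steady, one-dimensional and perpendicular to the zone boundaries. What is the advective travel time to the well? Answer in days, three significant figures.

Continuity: the same q passes through each zone, so ΔH = q·Σ(L_j/K_j) — the zones act as resistances in series.
Σ(L/K) = 314/38.9 + 392/2.25 + 578/0.358 = 8.072 + 174.2 + 1615 = 1797 d
q = ΔH / Σ(L/K) = 7.45 / 1797 = 0.004146 m/d (same in every zone)
Zone A: v = q/n = 0.004146/0.26 = 0.01595 m/d → t_A = 314/0.01595 = 19690 d
Zone B: v = q/n = 0.004146/0.14 = 0.02962 m/d → t_B = 392/0.02962 = 13240 d
Zone C: v = q/n = 0.004146/0.16 = 0.02591 m/d → t_C = 578/0.02591 = 22300 d
Total t = 19690 + 13240 + 22300 = 55230 d

55200 days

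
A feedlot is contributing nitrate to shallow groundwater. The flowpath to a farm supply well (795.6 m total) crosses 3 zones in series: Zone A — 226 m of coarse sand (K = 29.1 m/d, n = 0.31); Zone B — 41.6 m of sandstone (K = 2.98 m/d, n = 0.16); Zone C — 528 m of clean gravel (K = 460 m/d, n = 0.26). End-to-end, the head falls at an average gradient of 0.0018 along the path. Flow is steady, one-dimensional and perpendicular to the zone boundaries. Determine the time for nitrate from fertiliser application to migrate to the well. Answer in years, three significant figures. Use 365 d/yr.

9.36 years

For zones in series the flux q is common to all zones; the equivalent conductivity is the harmonic (thickness-weighted) mean, K_eq = L_total / Σ(L_j/K_j).
Σ(L/K) = 226/29.1 + 41.6/2.98 + 528/460 = 7.766 + 13.96 + 1.148 = 22.87 d
K_eq = L_total / Σ(L/K) = 795.6 / 22.87 = 34.78 m/d
q = K_eq · i = 34.78 × 0.0018 = 0.06261 m/d (same in every zone)
Zone A: v = q/n = 0.06261/0.31 = 0.2020 m/d → t_A = 226/0.2020 = 1119 d
Zone B: v = q/n = 0.06261/0.16 = 0.3913 m/d → t_B = 41.6/0.3913 = 106.3 d
Zone C: v = q/n = 0.06261/0.26 = 0.2408 m/d → t_C = 528/0.2408 = 2193 d
Total t = 1119 + 106.3 + 2193 = 3418 d
   = 3418 / 365 = 9.36 yr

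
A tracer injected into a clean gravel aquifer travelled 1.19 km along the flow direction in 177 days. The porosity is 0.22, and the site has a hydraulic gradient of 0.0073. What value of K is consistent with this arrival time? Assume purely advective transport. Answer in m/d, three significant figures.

203 m/d

L = 1.19 km = 1190 m
v = L / t = 1190 / 177 = 6.723 m/d
K = v · n / i = 6.723 × 0.22 / 0.0073 = 203 m/d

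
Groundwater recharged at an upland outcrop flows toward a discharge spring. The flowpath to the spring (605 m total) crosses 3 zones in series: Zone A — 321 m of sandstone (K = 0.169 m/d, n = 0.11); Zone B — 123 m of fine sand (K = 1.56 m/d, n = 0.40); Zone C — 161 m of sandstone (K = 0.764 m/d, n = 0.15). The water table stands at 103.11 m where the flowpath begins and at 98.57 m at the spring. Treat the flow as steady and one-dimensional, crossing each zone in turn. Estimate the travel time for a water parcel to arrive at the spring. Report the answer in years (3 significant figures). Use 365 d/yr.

Total head drop ΔH = 103.11 − 98.57 = 4.54 m
Continuity: the same q passes through each zone, so ΔH = q·Σ(L_j/K_j) — the zones act as resistances in series.
Σ(L/K) = 321/0.169 + 123/1.56 + 161/0.764 = 1899 + 78.85 + 210.7 = 2189 d
q = ΔH / Σ(L/K) = 4.54 / 2189 = 0.002074 m/d (same in every zone)
Zone A: v = q/n = 0.002074/0.11 = 0.01885 m/d → t_A = 321/0.01885 = 17020 d
Zone B: v = q/n = 0.002074/0.40 = 0.005185 m/d → t_B = 123/0.005185 = 23720 d
Zone C: v = q/n = 0.002074/0.15 = 0.01383 m/d → t_C = 161/0.01383 = 11640 d
Total t = 17020 + 23720 + 11640 = 52390 d
   = 52390 / 365 = 144 yr

144 years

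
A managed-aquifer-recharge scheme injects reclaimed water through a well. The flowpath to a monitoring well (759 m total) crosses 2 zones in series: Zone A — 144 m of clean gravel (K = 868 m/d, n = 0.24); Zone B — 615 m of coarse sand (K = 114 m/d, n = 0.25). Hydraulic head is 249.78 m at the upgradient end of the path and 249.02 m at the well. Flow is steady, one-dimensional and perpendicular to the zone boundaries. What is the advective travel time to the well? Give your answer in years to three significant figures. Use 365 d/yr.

Total head drop ΔH = 249.78 − 249.02 = 0.76 m
Continuity: the same q passes through each zone, so ΔH = q·Σ(L_j/K_j) — the zones act as resistances in series.
Σ(L/K) = 144/868 + 615/114 = 0.1659 + 5.395 = 5.561 d
q = ΔH / Σ(L/K) = 0.76 / 5.561 = 0.1367 m/d (same in every zone)
Zone A: v = q/n = 0.1367/0.24 = 0.5695 m/d → t_A = 144/0.5695 = 252.9 d
Zone B: v = q/n = 0.1367/0.25 = 0.5467 m/d → t_B = 615/0.5467 = 1125 d
Total t = 252.9 + 1125 = 1378 d
   = 1378 / 365 = 3.77 yr

3.77 years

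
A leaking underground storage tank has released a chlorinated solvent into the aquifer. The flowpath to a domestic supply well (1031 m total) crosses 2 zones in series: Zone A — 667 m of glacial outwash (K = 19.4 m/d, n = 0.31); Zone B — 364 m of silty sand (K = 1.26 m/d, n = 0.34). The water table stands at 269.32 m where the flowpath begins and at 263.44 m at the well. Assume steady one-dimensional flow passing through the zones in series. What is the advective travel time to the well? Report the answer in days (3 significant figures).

Total head drop ΔH = 269.32 − 263.44 = 5.88 m
Steady 1-D flow in series ⇒ the Darcy flux q is identical in every zone and the zone head losses add (resistances L/K in series).
Σ(L/K) = 667/19.4 + 364/1.26 = 34.38 + 288.9 = 323.3 d
q = ΔH / Σ(L/K) = 5.88 / 323.3 = 0.01819 m/d (same in every zone)
Zone A: v = q/n = 0.01819/0.31 = 0.05867 m/d → t_A = 667/0.05867 = 11370 d
Zone B: v = q/n = 0.01819/0.34 = 0.05350 m/d → t_B = 364/0.05350 = 6804 d
Total t = 11370 + 6804 = 18170 d

18200 days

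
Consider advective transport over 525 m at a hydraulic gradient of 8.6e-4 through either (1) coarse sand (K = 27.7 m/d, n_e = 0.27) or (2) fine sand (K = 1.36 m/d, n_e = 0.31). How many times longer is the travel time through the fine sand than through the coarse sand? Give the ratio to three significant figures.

23.4

Unit 1 (coarse sand): v = 27.7×8.6e-4/0.27 = 0.08823 m/d, t = 525/0.08823 = 5950 d
Unit 2 (fine sand): v = 1.36×8.6e-4/0.31 = 0.003773 m/d, t = 525/0.003773 = 139200 d
t(fine sand) / t(coarse sand) = 139200/5950 = 23.4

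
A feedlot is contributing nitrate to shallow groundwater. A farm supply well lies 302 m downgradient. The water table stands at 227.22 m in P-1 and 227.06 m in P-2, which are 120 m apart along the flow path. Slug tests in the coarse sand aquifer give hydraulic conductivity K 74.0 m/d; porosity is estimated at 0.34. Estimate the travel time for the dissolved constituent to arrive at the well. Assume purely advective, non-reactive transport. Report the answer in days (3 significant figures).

Hydraulic gradient i = (227.22 − 227.06) / 120 = 0.16 / 120 = 0.001333
Darcy flux q = K·i = 74.0 × 0.001333 = 0.09867 m/d
v = Ki/n = 74.0·0.001333/0.34 = 0.2902 m/d
t = L / v = 302 / 0.2902 = 1041 d

1040 days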